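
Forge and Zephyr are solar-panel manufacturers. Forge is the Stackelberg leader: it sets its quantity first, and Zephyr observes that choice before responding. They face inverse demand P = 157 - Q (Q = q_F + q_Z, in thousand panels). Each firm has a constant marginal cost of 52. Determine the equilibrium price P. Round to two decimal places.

78.25

The follower Zephyr best-responds to any q_F: π_Z = (157 - Q)q_Z - 52q_Z.
∂π_Z/∂q_Z = 105 - q_F - 2q_Z = 0 gives the reaction function q_Z = (105 - q_F)/2.
The leader anticipates this reaction. Substituting into P = 157 - Q gives P = 209/2 - (1/2)q_F, so π_F = (209/2 - (1/2)q_F)q_F - 52q_F.
Leader FOC: 105/2 - q_F = 0, so q_F = 105/2.
Then q_Z = (105 - 105/2)/2 = 105/4.
Total output Q = 315/4, so price P = 157 - 315/4 = 313/4.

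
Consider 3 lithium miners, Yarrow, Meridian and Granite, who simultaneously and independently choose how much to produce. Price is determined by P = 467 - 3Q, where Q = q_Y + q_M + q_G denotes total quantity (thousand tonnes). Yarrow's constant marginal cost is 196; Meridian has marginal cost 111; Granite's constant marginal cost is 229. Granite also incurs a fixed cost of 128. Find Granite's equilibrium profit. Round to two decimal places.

Yarrow's profit: π_Y = (467 - 3Q)q_Y - (196q_Y). Setting ∂π_Y/∂q_Y = 0: 271 - 6q_Y - 3(q_M + q_G) = 0.
Meridian's profit: π_M = (467 - 3Q)q_M - (111q_M). Setting ∂π_M/∂q_M = 0: 356 - 6q_M - 3(q_Y + q_G) = 0.
Granite's profit: π_G = (467 - 3Q)q_G - (229q_G). Setting ∂π_G/∂q_G = 0: 238 - 6q_G - 3(q_Y + q_M) = 0.
Adding the 3 first-order conditions: 865 − 12Q = 0, so Q = 865/12.
Back-substituting: q_Y = (271 − 865/4)/3 = 73/4, q_M = (356 − 865/4)/3 = 559/12, q_G = (238 − 865/4)/3 = 29/4.
Price P = 467 - 3·(865/12) = 1003/4.
Granite's profit: (1003/4 - 229)·(29/4) - 128 = 475/16.

29.69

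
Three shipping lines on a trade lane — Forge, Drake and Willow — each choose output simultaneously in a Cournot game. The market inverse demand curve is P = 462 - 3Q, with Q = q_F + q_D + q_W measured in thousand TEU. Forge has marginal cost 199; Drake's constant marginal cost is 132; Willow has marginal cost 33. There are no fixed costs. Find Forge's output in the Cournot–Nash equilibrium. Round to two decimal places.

2.50

Forge's profit: π_F = (462 - 3Q)q_F - (199q_F). Setting ∂π_F/∂q_F = 0: 263 - 6q_F - 3(q_D + q_W) = 0.
Drake's first-order condition: 330 - 6q_D - 3(q_F + q_W) = 0.
Willow's first-order condition: 429 - 6q_W - 3(q_F + q_D) = 0.
Adding the 3 first-order conditions: 1022 − 12Q = 0, so Q = 511/6.
Back-substituting: q_F = (263 − 511/2)/3 = 5/2, q_D = (330 − 511/2)/3 = 149/6, q_W = (429 − 511/2)/3 = 347/6.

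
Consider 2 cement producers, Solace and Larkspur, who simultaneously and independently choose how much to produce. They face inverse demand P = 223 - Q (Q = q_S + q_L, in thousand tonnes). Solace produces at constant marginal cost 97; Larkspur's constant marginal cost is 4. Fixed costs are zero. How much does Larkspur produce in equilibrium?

Solace's profit: π_S = (223 - Q)q_S - (97q_S). Setting ∂π_S/∂q_S = 0: 126 - 2q_S - (q_L) = 0.
Larkspur's profit: π_L = (223 - Q)q_L - (4q_L). Setting ∂π_L/∂q_L = 0: 219 - 2q_L - (q_S) = 0.
So q_S = (126 - q_L)/2 and q_L = (219 - q_S)/2.
Substituting one into the other gives q_S = 11 and q_L = 104.

104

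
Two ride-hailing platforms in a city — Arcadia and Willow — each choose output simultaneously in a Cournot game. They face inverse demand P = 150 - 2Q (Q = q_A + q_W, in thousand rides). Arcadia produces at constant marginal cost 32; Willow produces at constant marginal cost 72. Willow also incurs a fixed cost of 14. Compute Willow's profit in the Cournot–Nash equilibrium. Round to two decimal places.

66.22

Arcadia's profit: π_A = (150 - 2Q)q_A - (32q_A). Setting ∂π_A/∂q_A = 0: 118 - 4q_A - 2(q_W) = 0.
Willow's first-order condition: 78 - 4q_W - 2(q_A) = 0.
Rearranging gives the reaction functions q_A = (118 - 2q_W)/4 and q_W = (78 - 2q_A)/4.
Solving the pair: q_A = 79/3, q_W = 19/3.
Price P = 150 - 2·(98/3) = 254/3.
Willow's profit: (254/3 - 72)·(19/3) - 14 = 596/9.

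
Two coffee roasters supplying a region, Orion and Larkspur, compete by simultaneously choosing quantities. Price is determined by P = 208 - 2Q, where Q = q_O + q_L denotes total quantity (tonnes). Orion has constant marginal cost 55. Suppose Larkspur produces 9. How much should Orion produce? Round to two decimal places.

With the rival's output fixed at 9, Orion's profit is π_O = (208 - 2·9 - 2q_O)q_O - (55q_O) = (190 - 2q_O)q_O - (55q_O).
∂π_O/∂q_O = 135 - 4q_O = 0, so q_O = 135/4.

33.75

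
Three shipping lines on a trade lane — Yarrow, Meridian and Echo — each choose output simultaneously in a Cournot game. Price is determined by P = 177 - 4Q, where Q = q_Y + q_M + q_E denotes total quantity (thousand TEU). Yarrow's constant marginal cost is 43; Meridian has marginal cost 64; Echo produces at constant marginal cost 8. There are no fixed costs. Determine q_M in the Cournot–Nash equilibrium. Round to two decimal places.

Yarrow's profit: π_Y = (177 - 4Q)q_Y - (43q_Y). Setting ∂π_Y/∂q_Y = 0: 134 - 8q_Y - 4(q_M + q_E) = 0.
Meridian's profit: π_M = (177 - 4Q)q_M - (64q_M). Setting ∂π_M/∂q_M = 0: 113 - 8q_M - 4(q_Y + q_E) = 0.
Echo's profit: π_E = (177 - 4Q)q_E - (8q_E). Setting ∂π_E/∂q_E = 0: 169 - 8q_E - 4(q_Y + q_M) = 0.
Adding the 3 conditions: 416 − 8Q − 8Q = 0, i.e. Q = 26.
Back-substituting: q_Y = (134 − 104)/4 = 15/2, q_M = (113 − 104)/4 = 9/4, q_E = (169 − 104)/4 = 65/4.

2.25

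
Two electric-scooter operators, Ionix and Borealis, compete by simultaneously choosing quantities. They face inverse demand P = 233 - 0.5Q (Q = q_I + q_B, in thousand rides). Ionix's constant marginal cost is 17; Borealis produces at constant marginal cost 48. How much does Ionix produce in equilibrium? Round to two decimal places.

164.67

Ionix's profit: π_I = (233 - 0.5Q)q_I - (17q_I). Setting ∂π_I/∂q_I = 0: 216 - q_I - (1/2)(q_B) = 0.
Borealis's first-order condition: 185 - q_B - (1/2)(q_I) = 0.
Rearranging gives the reaction functions q_I = (216 - (1/2)q_B) and q_B = (185 - (1/2)q_I).
Solving the pair: q_I = 494/3, q_B = 308/3.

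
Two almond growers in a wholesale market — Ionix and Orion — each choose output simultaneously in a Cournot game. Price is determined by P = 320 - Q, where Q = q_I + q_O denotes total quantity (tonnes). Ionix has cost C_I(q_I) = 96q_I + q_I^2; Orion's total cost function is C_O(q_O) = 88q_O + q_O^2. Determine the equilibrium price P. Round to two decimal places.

228.80

Ionix's profit: π_I = (320 - Q)q_I - (96q_I + q_I²). Setting ∂π_I/∂q_I = 0: 224 - 4q_I - (q_O) = 0.
Orion's profit: π_O = (320 - Q)q_O - (88q_O + q_O²). Setting ∂π_O/∂q_O = 0: 232 - 4q_O - (q_I) = 0.
So q_I = (224 - q_O)/4 and q_O = (232 - q_I)/4.
Solving the pair: q_I = 664/15, q_O = 704/15.
Total output Q = 456/5, so price P = 320 - 456/5 = 1144/5.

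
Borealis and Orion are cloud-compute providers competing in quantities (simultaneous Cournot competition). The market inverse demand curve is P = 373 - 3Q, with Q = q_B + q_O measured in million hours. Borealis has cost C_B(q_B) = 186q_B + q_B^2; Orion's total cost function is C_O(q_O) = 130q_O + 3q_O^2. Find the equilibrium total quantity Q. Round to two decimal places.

33.31

Borealis's profit: π_B = (373 - 3Q)q_B - (186q_B + q_B²). Setting ∂π_B/∂q_B = 0: 187 - 8q_B - 3(q_O) = 0.
Orion's first-order condition: 243 - 12q_O - 3(q_B) = 0.
Rearranging gives the reaction functions q_B = (187 - 3q_O)/8 and q_O = (243 - 3q_B)/12.
Substituting one into the other gives q_B = 505/29 and q_O = 461/29.
Total output Q = 505/29 + 461/29 = 966/29.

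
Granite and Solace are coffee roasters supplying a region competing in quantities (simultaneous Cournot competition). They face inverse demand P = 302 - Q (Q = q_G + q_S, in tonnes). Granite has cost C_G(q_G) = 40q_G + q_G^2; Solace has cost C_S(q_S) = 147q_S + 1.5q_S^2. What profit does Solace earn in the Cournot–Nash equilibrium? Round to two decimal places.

887.56

Granite's profit: π_G = (302 - Q)q_G - (40q_G + q_G²). Setting ∂π_G/∂q_G = 0: 262 - 4q_G - (q_S) = 0.
Solace's profit: π_S = (302 - Q)q_S - (147q_S + (3/2)q_S²). Setting ∂π_S/∂q_S = 0: 155 - 5q_S - (q_G) = 0.
Best responses: q_G = (262 - q_S)/4, q_S = (155 - q_G)/5.
Substituting one into the other gives q_G = 1155/19 and q_S = 358/19.
Price P = 302 - 1513/19 = 222.3684.
Solace's profit: 222.3684·(358/19) - 147·(358/19) - (3/2)(358/19)² = 887.5623.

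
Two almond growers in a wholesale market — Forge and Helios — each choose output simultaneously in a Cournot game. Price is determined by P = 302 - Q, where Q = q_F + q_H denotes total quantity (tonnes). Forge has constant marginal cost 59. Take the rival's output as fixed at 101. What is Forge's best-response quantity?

71

With the rival's output fixed at 101, Forge's profit is π_F = (302 - 101 - q_F)q_F - (59q_F) = (201 - q_F)q_F - (59q_F).
∂π_F/∂q_F = 142 - 2q_F = 0, so q_F = 71.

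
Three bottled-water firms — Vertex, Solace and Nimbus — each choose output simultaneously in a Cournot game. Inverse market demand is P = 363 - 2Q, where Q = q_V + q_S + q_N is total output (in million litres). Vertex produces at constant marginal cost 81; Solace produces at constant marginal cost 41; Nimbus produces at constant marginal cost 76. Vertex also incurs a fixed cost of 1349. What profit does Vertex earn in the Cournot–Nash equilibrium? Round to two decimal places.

Vertex's profit: π_V = (363 - 2Q)q_V - (81q_V). Setting ∂π_V/∂q_V = 0: 282 - 4q_V - 2(q_S + q_N) = 0.
Solace's profit: π_S = (363 - 2Q)q_S - (41q_S). Setting ∂π_S/∂q_S = 0: 322 - 4q_S - 2(q_V + q_N) = 0.
Nimbus's profit: π_N = (363 - 2Q)q_N - (76q_N). Setting ∂π_N/∂q_N = 0: 287 - 4q_N - 2(q_V + q_S) = 0.
Summing all 3 equations gives 891 − 8Q = 0, hence Q = 891/8.
Back-substituting: q_V = (282 − 891/4)/2 = 237/8, q_S = (322 − 891/4)/2 = 397/8, q_N = (287 − 891/4)/2 = 257/8.
Price P = 363 - 2·(891/8) = 561/4.
Vertex's profit: (561/4 - 81)·(237/8) - 1349 = 406.2813.

406.28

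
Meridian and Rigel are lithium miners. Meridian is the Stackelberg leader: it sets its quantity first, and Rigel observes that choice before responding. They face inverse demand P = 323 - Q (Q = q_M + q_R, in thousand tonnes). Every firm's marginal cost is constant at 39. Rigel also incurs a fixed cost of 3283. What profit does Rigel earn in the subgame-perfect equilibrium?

Solve by backward induction. Given q_M, the follower Rigel maximises π_R = (323 - q_M - q_R)q_R - 39q_R.
Setting the follower's marginal profit to zero, 284 - q_M - 2q_R = 0, i.e. q_R = (284 - q_M)/2.
The leader anticipates this reaction. Substituting into P = 323 - Q gives P = 181 - (1/2)q_M, so π_M = (181 - (1/2)q_M)q_M - 39q_M.
The leader's first-order condition 142 - q_M = 0 yields q_M = 142.
Then q_R = (284 - 142)/2 = 71.
Price P = 323 - 213 = 110.
Rigel's profit: (110 - 39)·71 - 3283 = 1758.

1758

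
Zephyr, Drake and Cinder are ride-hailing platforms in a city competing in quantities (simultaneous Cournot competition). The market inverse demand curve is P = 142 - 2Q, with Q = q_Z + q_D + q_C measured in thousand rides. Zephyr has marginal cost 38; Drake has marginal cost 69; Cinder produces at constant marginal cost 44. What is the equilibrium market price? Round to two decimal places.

73.25

Zephyr's profit: π_Z = (142 - 2Q)q_Z - (38q_Z). Setting ∂π_Z/∂q_Z = 0: 104 - 4q_Z - 2(q_D + q_C) = 0.
Drake's first-order condition: 73 - 4q_D - 2(q_Z + q_C) = 0.
Cinder's profit: π_C = (142 - 2Q)q_C - (44q_C). Setting ∂π_C/∂q_C = 0: 98 - 4q_C - 2(q_Z + q_D) = 0.
Adding the 3 first-order conditions: 275 − 8Q = 0, so Q = 275/8.
Back-substituting: q_Z = (104 − 275/4)/2 = 141/8, q_D = (73 − 275/4)/2 = 17/8, q_C = (98 − 275/4)/2 = 117/8.
Total output Q = 275/8, so price P = 142 - 2·(275/8) = 293/4.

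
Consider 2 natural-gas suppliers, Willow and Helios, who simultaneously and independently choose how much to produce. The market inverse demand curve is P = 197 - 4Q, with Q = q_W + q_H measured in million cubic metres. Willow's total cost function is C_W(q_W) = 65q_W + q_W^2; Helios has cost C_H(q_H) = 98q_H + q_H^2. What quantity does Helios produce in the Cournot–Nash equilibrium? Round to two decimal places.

Willow's profit: π_W = (197 - 4Q)q_W - (65q_W + q_W²). Setting ∂π_W/∂q_W = 0: 132 - 10q_W - 4(q_H) = 0.
Helios's profit: π_H = (197 - 4Q)q_H - (98q_H + q_H²). Setting ∂π_H/∂q_H = 0: 99 - 10q_H - 4(q_W) = 0.
Best responses: q_W = (132 - 4q_H)/10, q_H = (99 - 4q_W)/10.
Solving the pair: q_W = 11, q_H = 11/2.

5.50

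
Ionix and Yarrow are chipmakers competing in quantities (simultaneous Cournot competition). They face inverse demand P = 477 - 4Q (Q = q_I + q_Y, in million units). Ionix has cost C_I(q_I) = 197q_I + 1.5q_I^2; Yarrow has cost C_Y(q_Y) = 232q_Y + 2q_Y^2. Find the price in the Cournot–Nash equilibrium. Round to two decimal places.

Ionix's profit: π_I = (477 - 4Q)q_I - (197q_I + (3/2)q_I²). Setting ∂π_I/∂q_I = 0: 280 - 11q_I - 4(q_Y) = 0.
Yarrow's profit: π_Y = (477 - 4Q)q_Y - (232q_Y + 2q_Y²). Setting ∂π_Y/∂q_Y = 0: 245 - 12q_Y - 4(q_I) = 0.
Rearranging gives the reaction functions q_I = (280 - 4q_Y)/11 and q_Y = (245 - 4q_I)/12.
Substituting one into the other gives q_I = 595/29 and q_Y = 1575/116.
Total output Q = 34.0948, so price P = 477 - 4·34.0948 = 340.6207.

340.62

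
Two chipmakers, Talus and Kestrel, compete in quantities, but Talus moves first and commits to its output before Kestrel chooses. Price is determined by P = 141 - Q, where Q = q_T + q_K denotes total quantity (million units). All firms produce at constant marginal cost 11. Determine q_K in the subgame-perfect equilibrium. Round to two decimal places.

32.50

The follower Kestrel best-responds to any q_T: π_K = (141 - Q)q_K - 11q_K.
Setting the follower's marginal profit to zero, 130 - q_T - 2q_K = 0, i.e. q_K = (130 - q_T)/2.
Talus substitutes q_K(q_T) into its own profit: π_T = q_T(141 - q_T - (130 - q_T)/2) - 11q_T = (76 - (1/2)q_T)q_T - 11q_T.
The leader's first-order condition 65 - q_T = 0 yields q_T = 65.
Then q_K = (130 - 65)/2 = 65/2.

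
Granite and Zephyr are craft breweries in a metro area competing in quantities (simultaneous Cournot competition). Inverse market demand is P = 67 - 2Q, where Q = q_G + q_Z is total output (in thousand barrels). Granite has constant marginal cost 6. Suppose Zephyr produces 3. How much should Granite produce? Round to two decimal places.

13.75

With the rival's output fixed at 3, Granite's profit is π_G = (67 - 2·3 - 2q_G)q_G - (6q_G) = (61 - 2q_G)q_G - (6q_G).
∂π_G/∂q_G = 55 - 4q_G = 0, so q_G = 55/4.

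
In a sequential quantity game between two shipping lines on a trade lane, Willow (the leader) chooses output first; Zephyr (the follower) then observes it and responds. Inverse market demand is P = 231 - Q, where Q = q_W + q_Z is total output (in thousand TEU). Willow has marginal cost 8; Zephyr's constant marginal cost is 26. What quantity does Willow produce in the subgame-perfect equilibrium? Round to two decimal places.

120.50

Solve by backward induction. Given q_W, the follower Zephyr maximises π_Z = (231 - q_W - q_Z)q_Z - 26q_Z.
∂π_Z/∂q_Z = 205 - q_W - 2q_Z = 0 gives the reaction function q_Z = (205 - q_W)/2.
The leader anticipates this reaction. Substituting into P = 231 - Q gives P = 257/2 - (1/2)q_W, so π_W = (257/2 - (1/2)q_W)q_W - 8q_W.
Maximising: ∂π_W/∂q_W = 241/2 - q_W = 0, giving q_W = 241/2.
Then q_Z = (205 - 241/2)/2 = 169/4.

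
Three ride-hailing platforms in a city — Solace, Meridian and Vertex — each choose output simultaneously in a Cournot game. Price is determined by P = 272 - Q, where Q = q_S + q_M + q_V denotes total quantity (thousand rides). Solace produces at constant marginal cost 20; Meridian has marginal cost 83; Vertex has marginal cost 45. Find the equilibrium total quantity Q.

Solace's profit: π_S = (272 - Q)q_S - (20q_S). Setting ∂π_S/∂q_S = 0: 252 - 2q_S - (q_M + q_V) = 0.
Meridian's first-order condition: 189 - 2q_M - (q_S + q_V) = 0.
Vertex's profit: π_V = (272 - Q)q_V - (45q_V). Setting ∂π_V/∂q_V = 0: 227 - 2q_V - (q_S + q_M) = 0.
Adding the 3 conditions: 668 − 2Q − 2Q = 0, i.e. Q = 167.
Back-substituting: q_S = (252 − 167) = 85, q_M = (189 − 167) = 22, q_V = (227 − 167) = 60.
Total output Q = 85 + 22 + 60 = 167.

167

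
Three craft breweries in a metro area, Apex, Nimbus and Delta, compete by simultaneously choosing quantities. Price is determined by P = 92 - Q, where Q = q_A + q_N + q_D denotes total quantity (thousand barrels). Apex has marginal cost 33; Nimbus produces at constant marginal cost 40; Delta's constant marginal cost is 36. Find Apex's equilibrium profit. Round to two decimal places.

Apex's profit: π_A = (92 - Q)q_A - (33q_A). Setting ∂π_A/∂q_A = 0: 59 - 2q_A - (q_N + q_D) = 0.
Nimbus's first-order condition: 52 - 2q_N - (q_A + q_D) = 0.
Delta's first-order condition: 56 - 2q_D - (q_A + q_N) = 0.
Summing all 3 equations gives 167 − 4Q = 0, hence Q = 167/4.
Back-substituting: q_A = (59 − 167/4) = 69/4, q_N = (52 − 167/4) = 41/4, q_D = (56 − 167/4) = 57/4.
Price P = 92 - 167/4 = 201/4.
Apex's profit: (201/4 - 33)·(69/4) = 297.5625.

297.56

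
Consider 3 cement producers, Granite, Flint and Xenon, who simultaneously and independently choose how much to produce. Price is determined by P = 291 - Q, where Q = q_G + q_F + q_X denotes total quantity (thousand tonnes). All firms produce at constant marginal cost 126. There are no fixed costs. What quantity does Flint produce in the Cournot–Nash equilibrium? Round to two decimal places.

41.25

A representative firm's profit is π_i = q_i(291 - Q) - 126q_i.
First-order condition (treating rivals' output as given): 165 - 2q_i - Σ_{j≠i} q_j = 0.
By symmetry each firm produces the same amount; substituting Σ_{j≠i} q_j = 2q_i yields q_i = 165/4.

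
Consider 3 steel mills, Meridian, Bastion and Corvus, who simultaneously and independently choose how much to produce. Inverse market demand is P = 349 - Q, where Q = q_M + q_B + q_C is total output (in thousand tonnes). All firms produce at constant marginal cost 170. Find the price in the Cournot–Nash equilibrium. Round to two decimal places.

214.75

Each firm earns π_i = (349 - Q)q_i - 170q_i.
Setting ∂π_i/∂q_i = 0 with rivals' quantities fixed: 179 - 2q_i - Σ_{j≠i} q_j = 0.
With identical firms every q_j equals q_i, so Σ_{j≠i} q_j = 2q_i and 179 = 4q_i, giving q_i = 179/4.
Total output Q = 537/4, so price P = 349 - 537/4 = 859/4.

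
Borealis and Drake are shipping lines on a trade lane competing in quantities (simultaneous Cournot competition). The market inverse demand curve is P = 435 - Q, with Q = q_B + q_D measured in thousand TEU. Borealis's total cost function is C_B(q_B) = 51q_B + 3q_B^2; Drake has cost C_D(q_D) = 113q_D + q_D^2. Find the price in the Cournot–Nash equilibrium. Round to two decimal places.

Borealis's profit: π_B = (435 - Q)q_B - (51q_B + 3q_B²). Setting ∂π_B/∂q_B = 0: 384 - 8q_B - (q_D) = 0.
Drake's first-order condition: 322 - 4q_D - (q_B) = 0.
Best responses: q_B = (384 - q_D)/8, q_D = (322 - q_B)/4.
Substituting one into the other gives q_B = 1214/31 and q_D = 70.7097.
Total output Q = 109.8710, so price P = 435 - 109.8710 = 325.1290.

325.13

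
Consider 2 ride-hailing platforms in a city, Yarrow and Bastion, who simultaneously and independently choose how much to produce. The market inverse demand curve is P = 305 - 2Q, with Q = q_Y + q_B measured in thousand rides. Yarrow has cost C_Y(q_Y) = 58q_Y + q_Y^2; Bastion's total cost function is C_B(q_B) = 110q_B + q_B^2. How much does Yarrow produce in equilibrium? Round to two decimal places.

34.13

Yarrow's profit: π_Y = (305 - 2Q)q_Y - (58q_Y + q_Y²). Setting ∂π_Y/∂q_Y = 0: 247 - 6q_Y - 2(q_B) = 0.
Bastion's first-order condition: 195 - 6q_B - 2(q_Y) = 0.
Rearranging gives the reaction functions q_Y = (247 - 2q_B)/6 and q_B = (195 - 2q_Y)/6.
Substituting one into the other gives q_Y = 273/8 and q_B = 169/8.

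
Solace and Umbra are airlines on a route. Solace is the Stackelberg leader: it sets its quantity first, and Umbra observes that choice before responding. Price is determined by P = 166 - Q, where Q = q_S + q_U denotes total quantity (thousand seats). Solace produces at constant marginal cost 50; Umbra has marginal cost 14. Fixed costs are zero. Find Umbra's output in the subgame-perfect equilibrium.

Solve by backward induction. Given q_S, the follower Umbra maximises π_U = (166 - q_S - q_U)q_U - 14q_U.
Follower FOC: 152 - q_S - 2q_U = 0, so q_U(q_S) = (152 - q_S)/2.
The leader anticipates this reaction. Substituting into P = 166 - Q gives P = 90 - (1/2)q_S, so π_S = (90 - (1/2)q_S)q_S - 50q_S.
Leader FOC: 40 - q_S = 0, so q_S = 40.
Then q_U = (152 - 40)/2 = 56.

56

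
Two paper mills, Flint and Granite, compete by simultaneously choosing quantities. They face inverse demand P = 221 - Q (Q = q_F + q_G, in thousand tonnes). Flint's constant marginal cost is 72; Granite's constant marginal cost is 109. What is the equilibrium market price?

Flint's profit: π_F = (221 - Q)q_F - (72q_F). Setting ∂π_F/∂q_F = 0: 149 - 2q_F - (q_G) = 0.
Granite's first-order condition: 112 - 2q_G - (q_F) = 0.
Rearranging gives the reaction functions q_F = (149 - q_G)/2 and q_G = (112 - q_F)/2.
Substituting one into the other gives q_F = 62 and q_G = 25.
Total output Q = 87, so price P = 221 - 87 = 134.

134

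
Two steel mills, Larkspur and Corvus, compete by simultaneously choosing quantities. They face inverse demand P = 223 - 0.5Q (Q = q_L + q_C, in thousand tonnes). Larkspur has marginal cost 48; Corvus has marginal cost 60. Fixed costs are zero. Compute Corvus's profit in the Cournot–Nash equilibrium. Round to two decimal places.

5066.89

Larkspur's profit: π_L = (223 - 0.5Q)q_L - (48q_L). Setting ∂π_L/∂q_L = 0: 175 - q_L - (1/2)(q_C) = 0.
Corvus's first-order condition: 163 - q_C - (1/2)(q_L) = 0.
Rearranging gives the reaction functions q_L = (175 - (1/2)q_C) and q_C = (163 - (1/2)q_L).
Substituting one into the other gives q_L = 374/3 and q_C = 302/3.
Price P = 223 - (1/2)·(676/3) = 331/3.
Corvus's profit: (331/3 - 60)·(302/3) = 5066.8889.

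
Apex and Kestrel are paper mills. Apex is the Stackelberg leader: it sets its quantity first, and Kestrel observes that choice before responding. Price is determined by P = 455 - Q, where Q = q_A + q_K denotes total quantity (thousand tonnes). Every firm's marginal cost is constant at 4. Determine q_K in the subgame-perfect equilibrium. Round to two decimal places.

Solve by backward induction. Given q_A, the follower Kestrel maximises π_K = (455 - q_A - q_K)q_K - 4q_K.
Setting the follower's marginal profit to zero, 451 - q_A - 2q_K = 0, i.e. q_K = (451 - q_A)/2.
Apex substitutes q_K(q_A) into its own profit: π_A = q_A(455 - q_A - (451 - q_A)/2) - 4q_A = (459/2 - (1/2)q_A)q_A - 4q_A.
The leader's first-order condition 451/2 - q_A = 0 yields q_A = 451/2.
Then q_K = (451 - 451/2)/2 = 451/4.

112.75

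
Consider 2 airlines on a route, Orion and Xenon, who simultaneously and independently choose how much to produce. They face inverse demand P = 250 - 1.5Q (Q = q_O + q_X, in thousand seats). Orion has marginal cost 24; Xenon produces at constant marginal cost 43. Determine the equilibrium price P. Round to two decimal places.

105.67

Orion's profit: π_O = (250 - 1.5Q)q_O - (24q_O). Setting ∂π_O/∂q_O = 0: 226 - 3q_O - (3/2)(q_X) = 0.
Xenon's first-order condition: 207 - 3q_X - (3/2)(q_O) = 0.
Best responses: q_O = (226 - (3/2)q_X)/3, q_X = (207 - (3/2)q_O)/3.
Solving the pair: q_O = 490/9, q_X = 376/9.
Total output Q = 866/9, so price P = 250 - (3/2)·(866/9) = 317/3.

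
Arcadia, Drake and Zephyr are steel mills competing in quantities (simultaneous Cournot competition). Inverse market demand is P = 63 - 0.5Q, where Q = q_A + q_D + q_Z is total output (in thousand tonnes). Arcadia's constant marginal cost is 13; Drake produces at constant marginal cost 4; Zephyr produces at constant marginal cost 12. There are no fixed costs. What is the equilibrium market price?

23

Arcadia's profit: π_A = (63 - 0.5Q)q_A - (13q_A). Setting ∂π_A/∂q_A = 0: 50 - q_A - (1/2)(q_D + q_Z) = 0.
Drake's profit: π_D = (63 - 0.5Q)q_D - (4q_D). Setting ∂π_D/∂q_D = 0: 59 - q_D - (1/2)(q_A + q_Z) = 0.
Zephyr's first-order condition: 51 - q_Z - (1/2)(q_A + q_D) = 0.
Adding the 3 conditions: 160 − Q − Q = 0, i.e. Q = 80.
Back-substituting: q_A = (50 − 40)/(1/2) = 20, q_D = (59 − 40)/(1/2) = 38, q_Z = (51 − 40)/(1/2) = 22.
Total output Q = 80, so price P = 63 - (1/2)·80 = 23.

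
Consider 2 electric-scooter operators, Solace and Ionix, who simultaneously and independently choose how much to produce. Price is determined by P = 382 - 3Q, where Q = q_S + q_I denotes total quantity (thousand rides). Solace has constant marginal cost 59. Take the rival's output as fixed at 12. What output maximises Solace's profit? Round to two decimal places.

47.83

With the rival's output fixed at 12, Solace's profit is π_S = (382 - 3·12 - 3q_S)q_S - (59q_S) = (346 - 3q_S)q_S - (59q_S).
∂π_S/∂q_S = 287 - 6q_S = 0, so q_S = 287/6.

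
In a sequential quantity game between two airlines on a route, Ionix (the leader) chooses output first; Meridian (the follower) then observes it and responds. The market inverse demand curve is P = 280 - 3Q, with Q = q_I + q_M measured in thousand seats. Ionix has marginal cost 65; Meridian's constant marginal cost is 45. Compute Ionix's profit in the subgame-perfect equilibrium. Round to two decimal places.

1584.38

Solve by backward induction. Given q_I, the follower Meridian maximises π_M = (280 - 3q_I - 3q_M)q_M - 45q_M.
∂π_M/∂q_M = 235 - 3q_I - 6q_M = 0 gives the reaction function q_M = (235 - 3q_I)/6.
Ionix substitutes q_M(q_I) into its own profit: π_I = q_I(280 - 3q_I - (235 - 3q_I)/2) - 65q_I = (325/2 - (3/2)q_I)q_I - 65q_I.
Leader FOC: 195/2 - 3q_I = 0, so q_I = 65/2.
Then q_M = (235 - 3·(65/2))/6 = 275/12.
Price P = 280 - 3·(665/12) = 455/4.
Ionix's profit: (455/4 - 65)·(65/2) = 1584.3750.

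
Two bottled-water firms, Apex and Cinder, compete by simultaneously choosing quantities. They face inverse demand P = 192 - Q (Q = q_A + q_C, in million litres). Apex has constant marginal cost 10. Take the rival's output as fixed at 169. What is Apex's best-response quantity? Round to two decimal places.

6.50

With the rival's output fixed at 169, Apex's profit is π_A = (192 - 169 - q_A)q_A - (10q_A) = (23 - q_A)q_A - (10q_A).
∂π_A/∂q_A = 13 - 2q_A = 0, so q_A = 13/2.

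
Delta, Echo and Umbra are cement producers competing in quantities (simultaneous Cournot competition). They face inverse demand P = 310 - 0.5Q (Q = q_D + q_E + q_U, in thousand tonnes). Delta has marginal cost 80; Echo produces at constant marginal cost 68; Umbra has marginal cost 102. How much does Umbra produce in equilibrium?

76

Delta's profit: π_D = (310 - 0.5Q)q_D - (80q_D). Setting ∂π_D/∂q_D = 0: 230 - q_D - (1/2)(q_E + q_U) = 0.
Echo's first-order condition: 242 - q_E - (1/2)(q_D + q_U) = 0.
Umbra's profit: π_U = (310 - 0.5Q)q_U - (102q_U). Setting ∂π_U/∂q_U = 0: 208 - q_U - (1/2)(q_D + q_E) = 0.
Adding the 3 conditions: 680 − Q − Q = 0, i.e. Q = 340.
Back-substituting: q_D = (230 − 170)/(1/2) = 120, q_E = (242 − 170)/(1/2) = 144, q_U = (208 − 170)/(1/2) = 76.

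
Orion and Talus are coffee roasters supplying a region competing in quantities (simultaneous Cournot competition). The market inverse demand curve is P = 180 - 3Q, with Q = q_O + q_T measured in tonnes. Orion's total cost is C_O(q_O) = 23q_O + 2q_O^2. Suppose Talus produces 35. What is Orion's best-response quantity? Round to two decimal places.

With the rival's output fixed at 35, Orion's profit is π_O = (180 - 3·35 - 3q_O)q_O - (23q_O + 2q_O²) = (75 - 3q_O)q_O - (23q_O + 2q_O²).
∂π_O/∂q_O = 52 - 10q_O = 0, so q_O = 26/5.

5.20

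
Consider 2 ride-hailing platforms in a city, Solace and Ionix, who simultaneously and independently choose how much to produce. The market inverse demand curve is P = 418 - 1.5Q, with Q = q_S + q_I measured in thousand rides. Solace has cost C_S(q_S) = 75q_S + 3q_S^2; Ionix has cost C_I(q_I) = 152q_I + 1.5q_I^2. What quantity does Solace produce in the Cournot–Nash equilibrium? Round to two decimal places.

32.06

Solace's profit: π_S = (418 - 1.5Q)q_S - (75q_S + 3q_S²). Setting ∂π_S/∂q_S = 0: 343 - 9q_S - (3/2)(q_I) = 0.
Ionix's profit: π_I = (418 - 1.5Q)q_I - (152q_I + (3/2)q_I²). Setting ∂π_I/∂q_I = 0: 266 - 6q_I - (3/2)(q_S) = 0.
Rearranging gives the reaction functions q_S = (343 - (3/2)q_I)/9 and q_I = (266 - (3/2)q_S)/6.
Substituting one into the other gives q_S = 32.0580 and q_I = 36.3188.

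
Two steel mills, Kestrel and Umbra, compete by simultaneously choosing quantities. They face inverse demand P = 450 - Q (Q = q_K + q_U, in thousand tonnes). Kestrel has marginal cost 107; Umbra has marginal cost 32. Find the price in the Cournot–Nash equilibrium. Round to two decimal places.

196.33

Kestrel's profit: π_K = (450 - Q)q_K - (107q_K). Setting ∂π_K/∂q_K = 0: 343 - 2q_K - (q_U) = 0.
Umbra's profit: π_U = (450 - Q)q_U - (32q_U). Setting ∂π_U/∂q_U = 0: 418 - 2q_U - (q_K) = 0.
Best responses: q_K = (343 - q_U)/2, q_U = (418 - q_K)/2.
Substituting one into the other gives q_K = 268/3 and q_U = 493/3.
Total output Q = 761/3, so price P = 450 - 761/3 = 589/3.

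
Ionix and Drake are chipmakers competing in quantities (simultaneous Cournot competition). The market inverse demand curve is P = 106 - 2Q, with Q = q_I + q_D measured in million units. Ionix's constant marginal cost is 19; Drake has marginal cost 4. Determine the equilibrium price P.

Ionix's profit: π_I = (106 - 2Q)q_I - (19q_I). Setting ∂π_I/∂q_I = 0: 87 - 4q_I - 2(q_D) = 0.
Drake's profit: π_D = (106 - 2Q)q_D - (4q_D). Setting ∂π_D/∂q_D = 0: 102 - 4q_D - 2(q_I) = 0.
Best responses: q_I = (87 - 2q_D)/4, q_D = (102 - 2q_I)/4.
Substituting one into the other gives q_I = 12 and q_D = 39/2.
Total output Q = 63/2, so price P = 106 - 2·(63/2) = 43.

43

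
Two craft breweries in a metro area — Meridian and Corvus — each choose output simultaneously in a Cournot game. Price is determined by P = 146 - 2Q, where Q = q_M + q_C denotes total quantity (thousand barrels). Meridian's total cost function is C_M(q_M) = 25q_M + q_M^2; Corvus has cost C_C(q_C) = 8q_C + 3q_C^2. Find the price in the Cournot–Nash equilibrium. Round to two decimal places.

Meridian's profit: π_M = (146 - 2Q)q_M - (25q_M + q_M²). Setting ∂π_M/∂q_M = 0: 121 - 6q_M - 2(q_C) = 0.
Corvus's first-order condition: 138 - 10q_C - 2(q_M) = 0.
Rearranging gives the reaction functions q_M = (121 - 2q_C)/6 and q_C = (138 - 2q_M)/10.
Solving the pair: q_M = 467/28, q_C = 293/28.
Total output Q = 190/7, so price P = 146 - 2·(190/7) = 642/7.

91.71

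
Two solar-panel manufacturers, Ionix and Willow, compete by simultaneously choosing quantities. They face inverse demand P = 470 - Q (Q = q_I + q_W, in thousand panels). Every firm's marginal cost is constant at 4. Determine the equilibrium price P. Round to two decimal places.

Each firm earns π_i = (470 - Q)q_i - 4q_i.
Setting ∂π_i/∂q_i = 0 with rivals' quantities fixed: 466 - 2q_i - q_j = 0.
By symmetry each firm produces the same amount; substituting q_j = q_i yields q_i = 466/3.
Total output Q = 932/3, so price P = 470 - 932/3 = 478/3.

159.33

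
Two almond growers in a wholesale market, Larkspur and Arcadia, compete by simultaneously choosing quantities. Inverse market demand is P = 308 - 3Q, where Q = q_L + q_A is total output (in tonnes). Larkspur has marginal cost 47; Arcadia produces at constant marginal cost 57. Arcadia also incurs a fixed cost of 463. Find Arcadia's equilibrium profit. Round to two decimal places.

1688.15

Larkspur's profit: π_L = (308 - 3Q)q_L - (47q_L). Setting ∂π_L/∂q_L = 0: 261 - 6q_L - 3(q_A) = 0.
Arcadia's profit: π_A = (308 - 3Q)q_A - (57q_A). Setting ∂π_A/∂q_A = 0: 251 - 6q_A - 3(q_L) = 0.
Best responses: q_L = (261 - 3q_A)/6, q_A = (251 - 3q_L)/6.
Solving the pair: q_L = 271/9, q_A = 241/9.
Price P = 308 - 3·(512/9) = 412/3.
Arcadia's profit: (412/3 - 57)·(241/9) - 463 = 1688.1481.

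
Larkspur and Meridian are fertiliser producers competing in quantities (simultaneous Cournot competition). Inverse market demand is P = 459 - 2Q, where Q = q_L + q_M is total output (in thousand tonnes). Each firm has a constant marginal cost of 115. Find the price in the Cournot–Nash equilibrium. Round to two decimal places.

Each firm earns π_i = (459 - 2Q)q_i - 115q_i.
First-order condition (treating rivals' output as given): 344 - 4q_i - 2q_j = 0.
With identical firms every q_j equals q_i, so q_j = q_i and 344 = 6q_i, giving q_i = 172/3.
Total output Q = 344/3, so price P = 459 - 2·(344/3) = 689/3.

229.67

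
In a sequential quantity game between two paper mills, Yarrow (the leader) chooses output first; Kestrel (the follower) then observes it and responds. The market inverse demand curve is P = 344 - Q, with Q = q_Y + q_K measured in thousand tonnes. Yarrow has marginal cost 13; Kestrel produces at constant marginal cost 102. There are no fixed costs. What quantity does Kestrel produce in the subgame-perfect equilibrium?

The follower Kestrel best-responds to any q_Y: π_K = (344 - Q)q_K - 102q_K.
Follower FOC: 242 - q_Y - 2q_K = 0, so q_K(q_Y) = (242 - q_Y)/2.
Yarrow substitutes q_K(q_Y) into its own profit: π_Y = q_Y(344 - q_Y - (242 - q_Y)/2) - 13q_Y = (223 - (1/2)q_Y)q_Y - 13q_Y.
The leader's first-order condition 210 - q_Y = 0 yields q_Y = 210.
Then q_K = (242 - 210)/2 = 16.

16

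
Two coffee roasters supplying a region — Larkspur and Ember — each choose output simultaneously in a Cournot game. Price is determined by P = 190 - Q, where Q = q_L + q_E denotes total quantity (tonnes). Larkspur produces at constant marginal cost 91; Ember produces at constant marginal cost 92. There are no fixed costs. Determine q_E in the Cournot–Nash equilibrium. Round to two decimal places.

32.33

Larkspur's profit: π_L = (190 - Q)q_L - (91q_L). Setting ∂π_L/∂q_L = 0: 99 - 2q_L - (q_E) = 0.
Ember's first-order condition: 98 - 2q_E - (q_L) = 0.
Best responses: q_L = (99 - q_E)/2, q_E = (98 - q_L)/2.
Solving the pair: q_L = 100/3, q_E = 97/3.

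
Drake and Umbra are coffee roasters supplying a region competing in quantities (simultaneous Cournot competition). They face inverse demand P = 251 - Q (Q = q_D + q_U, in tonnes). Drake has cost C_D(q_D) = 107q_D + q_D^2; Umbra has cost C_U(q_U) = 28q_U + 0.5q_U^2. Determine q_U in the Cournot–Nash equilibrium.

Drake's profit: π_D = (251 - Q)q_D - (107q_D + q_D²). Setting ∂π_D/∂q_D = 0: 144 - 4q_D - (q_U) = 0.
Umbra's profit: π_U = (251 - Q)q_U - (28q_U + (1/2)q_U²). Setting ∂π_U/∂q_U = 0: 223 - 3q_U - (q_D) = 0.
Rearranging gives the reaction functions q_D = (144 - q_U)/4 and q_U = (223 - q_D)/3.
Substituting one into the other gives q_D = 19 and q_U = 68.

68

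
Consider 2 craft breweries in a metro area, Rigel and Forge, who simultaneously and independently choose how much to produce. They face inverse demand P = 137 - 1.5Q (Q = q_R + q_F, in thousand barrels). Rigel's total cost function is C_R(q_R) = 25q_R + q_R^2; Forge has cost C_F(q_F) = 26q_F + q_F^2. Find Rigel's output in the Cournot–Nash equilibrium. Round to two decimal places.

17.30

Rigel's profit: π_R = (137 - 1.5Q)q_R - (25q_R + q_R²). Setting ∂π_R/∂q_R = 0: 112 - 5q_R - (3/2)(q_F) = 0.
Forge's profit: π_F = (137 - 1.5Q)q_F - (26q_F + q_F²). Setting ∂π_F/∂q_F = 0: 111 - 5q_F - (3/2)(q_R) = 0.
Best responses: q_R = (112 - (3/2)q_F)/5, q_F = (111 - (3/2)q_R)/5.
Solving the pair: q_R = 1574/91, q_F = 1548/91.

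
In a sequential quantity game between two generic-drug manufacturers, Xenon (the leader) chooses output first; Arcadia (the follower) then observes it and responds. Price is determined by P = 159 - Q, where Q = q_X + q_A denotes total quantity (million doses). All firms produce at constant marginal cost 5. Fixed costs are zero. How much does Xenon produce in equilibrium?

77

Solve by backward induction. Given q_X, the follower Arcadia maximises π_A = (159 - q_X - q_A)q_A - 5q_A.
∂π_A/∂q_A = 154 - q_X - 2q_A = 0 gives the reaction function q_A = (154 - q_X)/2.
The leader anticipates this reaction. Substituting into P = 159 - Q gives P = 82 - (1/2)q_X, so π_X = (82 - (1/2)q_X)q_X - 5q_X.
Maximising: ∂π_X/∂q_X = 77 - q_X = 0, giving q_X = 77.
Then q_A = (154 - 77)/2 = 77/2.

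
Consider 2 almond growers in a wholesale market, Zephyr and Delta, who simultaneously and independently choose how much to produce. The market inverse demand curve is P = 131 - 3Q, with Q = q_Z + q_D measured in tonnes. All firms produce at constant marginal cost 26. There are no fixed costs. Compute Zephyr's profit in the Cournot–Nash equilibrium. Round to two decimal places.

Each firm earns π_i = (131 - 3Q)q_i - 26q_i.
Setting ∂π_i/∂q_i = 0 with rivals' quantities fixed: 105 - 6q_i - 3q_j = 0.
By symmetry each firm produces the same amount; substituting q_j = q_i yields q_i = 105/9 = 35/3.
Price P = 131 - 3·(70/3) = 61.
Zephyr's profit: (61 - 26)·(35/3) = 1225/3.

408.33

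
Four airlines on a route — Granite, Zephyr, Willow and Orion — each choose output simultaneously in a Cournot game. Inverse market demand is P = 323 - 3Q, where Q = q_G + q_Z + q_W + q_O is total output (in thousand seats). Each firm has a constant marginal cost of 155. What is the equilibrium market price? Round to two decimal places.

188.60

Each firm earns π_i = (323 - 3Q)q_i - 155q_i.
Setting ∂π_i/∂q_i = 0 with rivals' quantities fixed: 168 - 6q_i - 3·Σ_{j≠i} q_j = 0.
With identical firms every q_j equals q_i, so Σ_{j≠i} q_j = 3q_i and 168 = 15q_i, giving q_i = 56/5.
Total output Q = 224/5, so price P = 323 - 3·(224/5) = 943/5.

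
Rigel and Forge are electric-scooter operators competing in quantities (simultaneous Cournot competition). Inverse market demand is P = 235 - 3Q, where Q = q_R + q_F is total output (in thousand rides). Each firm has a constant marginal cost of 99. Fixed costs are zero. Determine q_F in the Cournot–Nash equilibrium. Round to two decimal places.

15.11

A representative firm's profit is π_i = q_i(235 - 3Q) - 99q_i.
First-order condition (treating rivals' output as given): 136 - 6q_i - 3q_j = 0.
By symmetry each firm produces the same amount; substituting q_j = q_i yields q_i = 136/9.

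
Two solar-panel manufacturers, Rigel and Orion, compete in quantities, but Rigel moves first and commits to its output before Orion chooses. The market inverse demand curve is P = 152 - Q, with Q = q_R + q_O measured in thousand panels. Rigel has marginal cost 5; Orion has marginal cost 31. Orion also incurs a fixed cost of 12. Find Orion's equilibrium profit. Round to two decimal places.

285.56

Solve by backward induction. Given q_R, the follower Orion maximises π_O = (152 - q_R - q_O)q_O - 31q_O.
∂π_O/∂q_O = 121 - q_R - 2q_O = 0 gives the reaction function q_O = (121 - q_R)/2.
Rigel substitutes q_O(q_R) into its own profit: π_R = q_R(152 - q_R - (121 - q_R)/2) - 5q_R = (183/2 - (1/2)q_R)q_R - 5q_R.
Maximising: ∂π_R/∂q_R = 173/2 - q_R = 0, giving q_R = 173/2.
Then q_O = (121 - 173/2)/2 = 69/4.
Price P = 152 - 415/4 = 193/4.
Orion's profit: (193/4 - 31)·(69/4) - 12 = 285.5625.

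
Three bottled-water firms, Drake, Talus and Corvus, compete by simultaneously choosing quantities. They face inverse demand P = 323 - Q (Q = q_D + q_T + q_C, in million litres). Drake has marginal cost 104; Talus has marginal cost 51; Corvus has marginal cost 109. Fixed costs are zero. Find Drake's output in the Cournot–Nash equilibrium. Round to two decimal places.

Drake's profit: π_D = (323 - Q)q_D - (104q_D). Setting ∂π_D/∂q_D = 0: 219 - 2q_D - (q_T + q_C) = 0.
Talus's profit: π_T = (323 - Q)q_T - (51q_T). Setting ∂π_T/∂q_T = 0: 272 - 2q_T - (q_D + q_C) = 0.
Corvus's profit: π_C = (323 - Q)q_C - (109q_C). Setting ∂π_C/∂q_C = 0: 214 - 2q_C - (q_D + q_T) = 0.
Summing all 3 equations gives 705 − 4Q = 0, hence Q = 705/4.
Back-substituting: q_D = (219 − 705/4) = 171/4, q_T = (272 − 705/4) = 383/4, q_C = (214 − 705/4) = 151/4.

42.75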